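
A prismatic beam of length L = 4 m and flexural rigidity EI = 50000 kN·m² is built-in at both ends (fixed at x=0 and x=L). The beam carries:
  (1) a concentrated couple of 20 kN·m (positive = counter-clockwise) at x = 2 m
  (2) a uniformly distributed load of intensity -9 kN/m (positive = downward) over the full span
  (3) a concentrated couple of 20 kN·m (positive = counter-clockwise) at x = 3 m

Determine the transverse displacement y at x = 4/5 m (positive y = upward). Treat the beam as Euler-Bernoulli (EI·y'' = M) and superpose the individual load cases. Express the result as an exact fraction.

y(4/5) = -7/15625000 m

Load 1 — applied couple M₀=20 kN·m at a=2 m (b=L-a=2):
  y_1 = (R_Ax³/6 - M_Ax²/2)/EI  [x≤a] with R_A=15/2, M_A=5 = ((15/2)·(4/5)³/6 - 5·(4/5)²/2)/50000 = -3/156250 m
Load 2 — uniform load w=-9 kN/m over full span:
  y_2 = -wx²(L-x)²/(24EI) = -(-9)·(4/5)²·(4-(4/5))²/(24·50000) = 96/1953125 m
Load 3 — applied couple M₀=20 kN·m at a=3 m (b=L-a=1):
  y_3 = (R_Ax³/6 - M_Ax²/2)/EI  [x≤a] with R_A=45/8, M_A=25/4 = ((45/8)·(4/5)³/6 - (25/4)·(4/5)²/2)/50000 = -19/625000 m
Superposition: y = Σ y_i = -7/15625000 m ≈ -0.000000 m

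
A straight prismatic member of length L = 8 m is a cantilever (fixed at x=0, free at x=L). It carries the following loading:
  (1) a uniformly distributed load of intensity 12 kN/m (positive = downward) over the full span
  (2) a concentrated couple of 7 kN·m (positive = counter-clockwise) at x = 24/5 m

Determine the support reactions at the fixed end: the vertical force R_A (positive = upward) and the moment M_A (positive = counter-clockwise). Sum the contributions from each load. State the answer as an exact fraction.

Load 1 — uniform load w=12 kN/m over full span:
  R_A = wL = 12·8 = 96 kN
  M_A = wL²/2 = 12·8²/2 = 384 kN·m
Load 2 — applied couple M₀=7 kN·m at a=24/5 m (b=L-a=16/5):
  R_A = 0 kN
  M_A = -M₀ = -7 kN·m
Superposition: R_A = 96 kN, M_A = 377 kN·m

R_A = 96 kN, M_A = 377 kN·m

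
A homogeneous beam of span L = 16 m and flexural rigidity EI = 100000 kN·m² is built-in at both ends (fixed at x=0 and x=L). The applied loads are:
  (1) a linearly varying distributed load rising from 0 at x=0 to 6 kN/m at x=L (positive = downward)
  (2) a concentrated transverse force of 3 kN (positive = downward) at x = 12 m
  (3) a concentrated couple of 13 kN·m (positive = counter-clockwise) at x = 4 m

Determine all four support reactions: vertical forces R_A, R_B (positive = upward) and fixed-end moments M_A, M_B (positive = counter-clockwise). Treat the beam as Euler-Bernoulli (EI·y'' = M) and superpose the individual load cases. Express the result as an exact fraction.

Load 1 — triangular load w₀=6 kN/m (0→w₀ over full span):
  R_A = 3w₀L/20 = 3·6·16/20 = 72/5 kN
  M_A = w₀L²/30 = 6·16²/30 = 256/5 kN·m
  R_B = 7w₀L/20 = 7·6·16/20 = 168/5 kN
  M_B = -w₀L²/20 = -6·16²/20 = -384/5 kN·m
Load 2 — point force P=3 kN at a=12 m (b=L-a=4):
  R_A = Pb²(3a+b)/L³ = 3·4²·(3·12+4)/16³ = 15/32 kN
  M_A = Pab²/L² = 3·12·4²/16² = 9/4 kN·m
  R_B = Pa²(a+3b)/L³ = 3·12²·(12+3·4)/16³ = 81/32 kN
  M_B = -Pa²b/L² = -3·12²·4/16² = -27/4 kN·m
Load 3 — applied couple M₀=13 kN·m at a=4 m (b=L-a=12):
  R_A = 6M₀ab/L³ = 6·13·4·12/16³ = 117/128 kN
  M_A = M₀b(2a-b)/L² = 13·12·(2·4-12)/16² = -39/16 kN·m
  R_B = -6M₀ab/L³ = -6·13·4·12/16³ = -117/128 kN
  M_B = M₀a(2b-a)/L² = 13·4·(2·12-4)/16² = 65/16 kN·m
Superposition: R_A = 10101/640 kN, M_A = 4081/80 kN·m, R_B = 22539/640 kN, M_B = -6359/80 kN·m

R_A = 10101/640 kN, M_A = 4081/80 kN·m, R_B = 22539/640 kN, M_B = -6359/80 kN·m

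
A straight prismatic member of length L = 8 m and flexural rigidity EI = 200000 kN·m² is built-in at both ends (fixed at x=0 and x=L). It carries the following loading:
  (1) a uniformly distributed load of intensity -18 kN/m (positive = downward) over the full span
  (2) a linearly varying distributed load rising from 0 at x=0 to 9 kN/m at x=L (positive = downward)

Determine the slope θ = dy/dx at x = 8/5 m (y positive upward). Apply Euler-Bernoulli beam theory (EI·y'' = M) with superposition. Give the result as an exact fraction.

Load 1 — uniform load w=-18 kN/m over full span:
  θ_1 = -wx(L-x)(L-2x)/(12EI) = -(-18)·(8/5)·(8-(8/5))·(8-2·(8/5))/(12·200000) = 144/390625 rad
Load 2 — triangular load w₀=9 kN/m (0→w₀ over full span):
  θ_2 = -w₀(2x(L-x)(L-2x)(x+2L)+x²(L-x)²)/(120LEI) = -9·(2·(8/5)·(8-(8/5))·(8-2·(8/5))·((8/5)+2·8)+(8/5)²·(8-(8/5))²)/(120·8·200000) = -168/1953125 rad
Superposition: θ = Σ θ_i = 552/1953125 rad ≈ 0.000283 rad

θ(8/5) = 552/1953125 rad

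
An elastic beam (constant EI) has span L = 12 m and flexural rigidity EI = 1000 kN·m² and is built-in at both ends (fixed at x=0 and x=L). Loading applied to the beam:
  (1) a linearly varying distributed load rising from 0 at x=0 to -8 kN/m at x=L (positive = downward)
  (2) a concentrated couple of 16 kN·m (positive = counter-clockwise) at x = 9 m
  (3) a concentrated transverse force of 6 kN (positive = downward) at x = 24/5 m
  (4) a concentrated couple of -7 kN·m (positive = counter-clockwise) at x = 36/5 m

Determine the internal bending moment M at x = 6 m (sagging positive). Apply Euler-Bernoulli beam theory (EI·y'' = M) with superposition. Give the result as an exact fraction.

Load 1 — triangular load w₀=-8 kN/m (0→w₀ over full span):
  M_1 = 3w₀Lx/20 - w₀L²/30 - w₀x³/(6L) = 3·(-8)·12·6/20 - (-8)·12²/30 - (-8)·6³/(6·12) = -24 kN·m
Load 2 — applied couple M₀=16 kN·m at a=9 m (b=L-a=3):
  M_2 = R_Ax - M_A  [x≤a] with R_A=3/2, M_A=5 = (3/2)·6 - 5 = 4 kN·m
Load 3 — point force P=6 kN at a=24/5 m (b=L-a=36/5):
  M_3 = Pa²(a+3b)(L-x)/L³ - Pa²b/L²  [x>a] = 6·(24/5)²·((24/5)+3·(36/5))·(12-6)/12³ - 6·(24/5)²·(36/5)/12² = 144/25 kN·m
Load 4 — applied couple M₀=-7 kN·m at a=36/5 m (b=L-a=24/5):
  M_4 = R_Ax - M_A  [x≤a] with R_A=-21/25, M_A=-56/25 = (-21/25)·6 - (-56/25) = -14/5 kN·m
Superposition: M = Σ M_i = -426/25 kN·m ≈ -17.040000 kN·m

M(6) = -426/25 kN·m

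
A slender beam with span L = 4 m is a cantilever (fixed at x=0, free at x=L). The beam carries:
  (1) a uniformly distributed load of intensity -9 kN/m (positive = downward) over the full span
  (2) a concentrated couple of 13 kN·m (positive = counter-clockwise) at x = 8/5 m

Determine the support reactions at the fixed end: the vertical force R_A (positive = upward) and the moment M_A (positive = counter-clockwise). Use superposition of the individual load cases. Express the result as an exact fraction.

Load 1 — uniform load w=-9 kN/m over full span:
  R_A = wL = (-9)·4 = -36 kN
  M_A = wL²/2 = (-9)·4²/2 = -72 kN·m
Load 2 — applied couple M₀=13 kN·m at a=8/5 m (b=L-a=12/5):
  R_A = 0 kN
  M_A = -M₀ = -13 kN·m
Superposition: R_A = -36 kN, M_A = -85 kN·m

R_A = -36 kN, M_A = -85 kN·m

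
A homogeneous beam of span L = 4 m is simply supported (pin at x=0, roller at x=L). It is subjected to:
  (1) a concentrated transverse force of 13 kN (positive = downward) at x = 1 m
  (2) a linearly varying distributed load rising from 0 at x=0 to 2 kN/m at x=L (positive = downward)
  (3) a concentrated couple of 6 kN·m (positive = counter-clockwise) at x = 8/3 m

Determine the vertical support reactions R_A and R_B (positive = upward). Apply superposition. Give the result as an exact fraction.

Load 1 — point force P=13 kN at a=1 m (b=L-a=3):
  R_A = Pb/L = 13·3/4 = 39/4 kN
  R_B = Pa/L = 13·1/4 = 13/4 kN
Load 2 — triangular load w₀=2 kN/m (0→w₀ over full span):
  R_A = w₀L/6 = 2·4/6 = 4/3 kN
  R_B = w₀L/3 = 2·4/3 = 8/3 kN
Load 3 — applied couple M₀=6 kN·m at a=8/3 m (b=L-a=4/3):
  R_A = M₀/L = 6/4 = 3/2 kN
  R_B = -M₀/L = -6/4 = -3/2 kN
Superposition: R_A = 151/12 kN, R_B = 53/12 kN

R_A = 151/12 kN, R_B = 53/12 kN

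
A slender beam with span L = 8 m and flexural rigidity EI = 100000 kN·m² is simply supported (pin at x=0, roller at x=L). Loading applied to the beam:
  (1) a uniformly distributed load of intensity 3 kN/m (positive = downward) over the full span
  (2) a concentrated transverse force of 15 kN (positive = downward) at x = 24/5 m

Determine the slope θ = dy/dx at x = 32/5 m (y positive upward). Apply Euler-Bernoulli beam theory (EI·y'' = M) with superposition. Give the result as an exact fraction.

θ(32/5) = 393/390625 rad

Load 1 — uniform load w=3 kN/m over full span:
  θ_1 = -w(L³-6Lx²+4x³)/(24EI) = -3·(8³-6·8·(32/5)²+4·(32/5)³)/(24·100000) = 198/390625 rad
Load 2 — point force P=15 kN at a=24/5 m (b=L-a=16/5):
  θ_2 = -Pa(2L²-6Lx+3x²+a²)/(6LEI)  [x>a] = -15·(24/5)·(2·8²-6·8·(32/5)+3·(32/5)²+(24/5)²)/(6·8·100000) = 39/78125 rad
Superposition: θ = Σ θ_i = 393/390625 rad ≈ 0.001006 rad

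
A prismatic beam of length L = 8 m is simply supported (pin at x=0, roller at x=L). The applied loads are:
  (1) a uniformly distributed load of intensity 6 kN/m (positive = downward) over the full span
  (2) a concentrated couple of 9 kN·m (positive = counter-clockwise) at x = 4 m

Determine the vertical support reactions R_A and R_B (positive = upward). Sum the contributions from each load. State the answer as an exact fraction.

R_A = 201/8 kN, R_B = 183/8 kN

Load 1 — uniform load w=6 kN/m over full span:
  R_A = wL/2 = 6·8/2 = 24 kN
  R_B = wL/2 = 6·8/2 = 24 kN
Load 2 — applied couple M₀=9 kN·m at a=4 m (b=L-a=4):
  R_A = M₀/L = 9/8 kN
  R_B = -M₀/L = -9/8 kN
Superposition: R_A = 201/8 kN, R_B = 183/8 kN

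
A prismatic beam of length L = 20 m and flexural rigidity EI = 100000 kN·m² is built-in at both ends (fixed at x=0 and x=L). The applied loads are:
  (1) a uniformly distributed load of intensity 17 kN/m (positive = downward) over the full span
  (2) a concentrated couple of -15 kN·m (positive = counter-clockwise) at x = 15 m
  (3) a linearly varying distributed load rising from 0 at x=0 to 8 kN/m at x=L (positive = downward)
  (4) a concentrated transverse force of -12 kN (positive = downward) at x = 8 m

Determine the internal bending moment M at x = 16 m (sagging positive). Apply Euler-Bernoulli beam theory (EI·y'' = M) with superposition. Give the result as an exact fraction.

Load 1 — uniform load w=17 kN/m over full span:
  M_1 = wLx/2 - wL²/12 - wx²/2 = 17·20·16/2 - 17·20²/12 - 17·16²/2 = -68/3 kN·m
Load 2 — applied couple M₀=-15 kN·m at a=15 m (b=L-a=5):
  M_2 = R_Ax - M_A - M₀  [x>a] with R_A=-27/32, M_A=-75/16 = (-27/32)·16 - (-75/16) - (-15) = 99/16 kN·m
Load 3 — triangular load w₀=8 kN/m (0→w₀ over full span):
  M_3 = 3w₀Lx/20 - w₀L²/30 - w₀x³/(6L) = 3·8·20·16/20 - 8·20²/30 - 8·16³/(6·20) = 64/15 kN·m
Load 4 — point force P=-12 kN at a=8 m (b=L-a=12):
  M_4 = Pa²(a+3b)(L-x)/L³ - Pa²b/L²  [x>a] = (-12)·8²·(8+3·12)·(20-16)/20³ - (-12)·8²·12/20² = 768/125 kN·m
Superposition: M = Σ M_i = -12137/2000 kN·m ≈ -6.068500 kN·m

M(16) = -12137/2000 kN·m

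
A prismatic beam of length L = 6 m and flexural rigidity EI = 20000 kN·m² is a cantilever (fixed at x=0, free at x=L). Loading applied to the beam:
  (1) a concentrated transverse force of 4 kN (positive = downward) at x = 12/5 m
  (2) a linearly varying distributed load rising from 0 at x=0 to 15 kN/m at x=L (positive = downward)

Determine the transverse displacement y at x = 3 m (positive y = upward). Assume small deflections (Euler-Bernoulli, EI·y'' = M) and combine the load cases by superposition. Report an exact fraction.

Load 1 — point force P=4 kN at a=12/5 m (b=L-a=18/5):
  y_1 = -Pa²(3x-a)/(6EI)  [x>a] = -4·(12/5)²·(3·3-(12/5))/(6·20000) = -99/78125 m
Load 2 — triangular load w₀=15 kN/m (0→w₀ over full span):
  y_2 = (w₀Lx³/12-w₀L²x²/6-w₀x⁵/(120L))/EI = (15·6·3³/12-15·6²·3²/6-15·3⁵/(120·6))/20000 = -9801/320000 m
Superposition: y = Σ y_i = -1275813/40000000 m ≈ -0.031895 m

y(3) = -1275813/40000000 m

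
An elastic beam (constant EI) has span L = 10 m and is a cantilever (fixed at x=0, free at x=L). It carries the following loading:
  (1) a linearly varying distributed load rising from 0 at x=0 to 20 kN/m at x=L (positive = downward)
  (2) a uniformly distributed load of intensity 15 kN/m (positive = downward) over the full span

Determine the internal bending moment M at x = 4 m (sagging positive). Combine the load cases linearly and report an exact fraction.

Load 1 — triangular load w₀=20 kN/m (0→w₀ over full span):
  M_1 = w₀Lx/2 - w₀L²/3 - w₀x³/(6L) = 20·10·4/2 - 20·10²/3 - 20·4³/(6·10) = -288 kN·m
Load 2 — uniform load w=15 kN/m over full span:
  M_2 = -w(L-x)²/2 = -15·(10-4)²/2 = -270 kN·m
Superposition: M = Σ M_i = -558 kN·m ≈ -558.000000 kN·m

M(4) = -558 kN·m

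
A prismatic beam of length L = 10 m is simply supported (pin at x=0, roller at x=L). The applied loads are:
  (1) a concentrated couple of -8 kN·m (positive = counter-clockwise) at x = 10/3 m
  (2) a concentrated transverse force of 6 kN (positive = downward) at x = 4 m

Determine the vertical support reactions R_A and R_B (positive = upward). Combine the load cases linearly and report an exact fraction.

R_A = 14/5 kN, R_B = 16/5 kN

Load 1 — applied couple M₀=-8 kN·m at a=10/3 m (b=L-a=20/3):
  R_A = M₀/L = (-8)/10 = -4/5 kN
  R_B = -M₀/L = -(-8)/10 = 4/5 kN
Load 2 — point force P=6 kN at a=4 m (b=L-a=6):
  R_A = Pb/L = 6·6/10 = 18/5 kN
  R_B = Pa/L = 6·4/10 = 12/5 kN
Superposition: R_A = 14/5 kN, R_B = 16/5 kN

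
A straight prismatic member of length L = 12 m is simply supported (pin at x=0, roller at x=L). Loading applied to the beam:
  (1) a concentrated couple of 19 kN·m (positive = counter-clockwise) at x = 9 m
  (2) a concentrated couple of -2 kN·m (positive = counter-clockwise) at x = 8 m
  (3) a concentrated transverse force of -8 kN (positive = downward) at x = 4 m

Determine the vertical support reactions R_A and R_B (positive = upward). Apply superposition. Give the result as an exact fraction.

Load 1 — applied couple M₀=19 kN·m at a=9 m (b=L-a=3):
  R_A = M₀/L = 19/12 kN
  R_B = -M₀/L = -19/12 kN
Load 2 — applied couple M₀=-2 kN·m at a=8 m (b=L-a=4):
  R_A = M₀/L = (-2)/12 = -1/6 kN
  R_B = -M₀/L = -(-2)/12 = 1/6 kN
Load 3 — point force P=-8 kN at a=4 m (b=L-a=8):
  R_A = Pb/L = (-8)·8/12 = -16/3 kN
  R_B = Pa/L = (-8)·4/12 = -8/3 kN
Superposition: R_A = -47/12 kN, R_B = -49/12 kN

R_A = -47/12 kN, R_B = -49/12 kN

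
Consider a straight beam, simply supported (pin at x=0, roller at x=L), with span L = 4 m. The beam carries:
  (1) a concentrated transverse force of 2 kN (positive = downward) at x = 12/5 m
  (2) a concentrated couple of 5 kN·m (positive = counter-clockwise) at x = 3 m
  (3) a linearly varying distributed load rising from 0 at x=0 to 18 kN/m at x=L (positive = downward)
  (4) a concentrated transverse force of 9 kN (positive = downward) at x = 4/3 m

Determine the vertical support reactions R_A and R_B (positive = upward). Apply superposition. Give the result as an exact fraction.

R_A = 401/20 kN, R_B = 539/20 kN

Load 1 — point force P=2 kN at a=12/5 m (b=L-a=8/5):
  R_A = Pb/L = 2·(8/5)/4 = 4/5 kN
  R_B = Pa/L = 2·(12/5)/4 = 6/5 kN
Load 2 — applied couple M₀=5 kN·m at a=3 m (b=L-a=1):
  R_A = M₀/L = 5/4 kN
  R_B = -M₀/L = -5/4 kN
Load 3 — triangular load w₀=18 kN/m (0→w₀ over full span):
  R_A = w₀L/6 = 18·4/6 = 12 kN
  R_B = w₀L/3 = 18·4/3 = 24 kN
Load 4 — point force P=9 kN at a=4/3 m (b=L-a=8/3):
  R_A = Pb/L = 9·(8/3)/4 = 6 kN
  R_B = Pa/L = 9·(4/3)/4 = 3 kN
Superposition: R_A = 401/20 kN, R_B = 539/20 kN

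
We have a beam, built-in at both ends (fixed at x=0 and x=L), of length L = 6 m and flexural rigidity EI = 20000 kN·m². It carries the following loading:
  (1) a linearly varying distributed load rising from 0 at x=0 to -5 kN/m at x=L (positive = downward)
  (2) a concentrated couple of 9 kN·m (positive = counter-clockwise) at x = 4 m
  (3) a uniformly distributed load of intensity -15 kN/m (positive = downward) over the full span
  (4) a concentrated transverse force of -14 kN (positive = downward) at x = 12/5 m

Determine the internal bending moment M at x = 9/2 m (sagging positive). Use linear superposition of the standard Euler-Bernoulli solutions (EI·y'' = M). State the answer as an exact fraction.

Load 1 — triangular load w₀=-5 kN/m (0→w₀ over full span):
  M_1 = 3w₀Lx/20 - w₀L²/30 - w₀x³/(6L) = 3·(-5)·6·(9/2)/20 - (-5)·6²/30 - (-5)·(9/2)³/(6·6) = -51/32 kN·m
Load 2 — applied couple M₀=9 kN·m at a=4 m (b=L-a=2):
  M_2 = R_Ax - M_A - M₀  [x>a] with R_A=2, M_A=3 = 2·(9/2) - 3 - 9 = -3 kN·m
Load 3 — uniform load w=-15 kN/m over full span:
  M_3 = wLx/2 - wL²/12 - wx²/2 = (-15)·6·(9/2)/2 - (-15)·6²/12 - (-15)·(9/2)²/2 = -45/8 kN·m
Load 4 — point force P=-14 kN at a=12/5 m (b=L-a=18/5):
  M_4 = Pa²(a+3b)(L-x)/L³ - Pa²b/L²  [x>a] = (-14)·(12/5)²·((12/5)+3·(18/5))·(6-(9/2))/6³ - (-14)·(12/5)²·(18/5)/6² = 84/125 kN·m
Superposition: M = Σ M_i = -38187/4000 kN·m ≈ -9.546750 kN·m

M(9/2) = -38187/4000 kN·m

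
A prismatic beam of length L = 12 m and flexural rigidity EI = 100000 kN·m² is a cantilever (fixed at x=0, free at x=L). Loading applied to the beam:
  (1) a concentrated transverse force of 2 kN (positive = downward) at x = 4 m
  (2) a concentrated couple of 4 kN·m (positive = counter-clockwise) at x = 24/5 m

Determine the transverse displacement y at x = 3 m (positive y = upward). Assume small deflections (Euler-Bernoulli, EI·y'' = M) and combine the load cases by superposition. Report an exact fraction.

y(3) = -9/100000 m

Load 1 — point force P=2 kN at a=4 m (b=L-a=8):
  y_1 = -Px²(3a-x)/(6EI)  [x≤a] = -2·3²·(3·4-3)/(6·100000) = -27/100000 m
Load 2 — applied couple M₀=4 kN·m at a=24/5 m (b=L-a=36/5):
  y_2 = M₀x²/(2EI)  [x≤a] = 4·3²/(2·100000) = 9/50000 m
Superposition: y = Σ y_i = -9/100000 m ≈ -0.000090 m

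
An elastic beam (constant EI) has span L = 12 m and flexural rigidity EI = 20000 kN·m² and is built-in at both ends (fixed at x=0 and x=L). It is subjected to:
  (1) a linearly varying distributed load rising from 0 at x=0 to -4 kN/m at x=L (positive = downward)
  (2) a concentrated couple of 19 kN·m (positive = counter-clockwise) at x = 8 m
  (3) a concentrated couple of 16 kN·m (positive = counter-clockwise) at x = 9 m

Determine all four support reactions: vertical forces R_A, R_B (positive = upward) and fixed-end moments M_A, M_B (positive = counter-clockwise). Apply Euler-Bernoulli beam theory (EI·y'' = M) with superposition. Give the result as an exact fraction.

Load 1 — triangular load w₀=-4 kN/m (0→w₀ over full span):
  R_A = 3w₀L/20 = 3·(-4)·12/20 = -36/5 kN
  M_A = w₀L²/30 = (-4)·12²/30 = -96/5 kN·m
  R_B = 7w₀L/20 = 7·(-4)·12/20 = -84/5 kN
  M_B = -w₀L²/20 = -(-4)·12²/20 = 144/5 kN·m
Load 2 — applied couple M₀=19 kN·m at a=8 m (b=L-a=4):
  R_A = 6M₀ab/L³ = 6·19·8·4/12³ = 19/9 kN
  M_A = M₀b(2a-b)/L² = 19·4·(2·8-4)/12² = 19/3 kN·m
  R_B = -6M₀ab/L³ = -6·19·8·4/12³ = -19/9 kN
  M_B = M₀a(2b-a)/L² = 19·8·(2·4-8)/12² = 0 kN·m
Load 3 — applied couple M₀=16 kN·m at a=9 m (b=L-a=3):
  R_A = 6M₀ab/L³ = 6·16·9·3/12³ = 3/2 kN
  M_A = M₀b(2a-b)/L² = 16·3·(2·9-3)/12² = 5 kN·m
  R_B = -6M₀ab/L³ = -6·16·9·3/12³ = -3/2 kN
  M_B = M₀a(2b-a)/L² = 16·9·(2·3-9)/12² = -3 kN·m
Superposition: R_A = -323/90 kN, M_A = -118/15 kN·m, R_B = -1837/90 kN, M_B = 129/5 kN·m

R_A = -323/90 kN, M_A = -118/15 kN·m, R_B = -1837/90 kN, M_B = 129/5 kN·m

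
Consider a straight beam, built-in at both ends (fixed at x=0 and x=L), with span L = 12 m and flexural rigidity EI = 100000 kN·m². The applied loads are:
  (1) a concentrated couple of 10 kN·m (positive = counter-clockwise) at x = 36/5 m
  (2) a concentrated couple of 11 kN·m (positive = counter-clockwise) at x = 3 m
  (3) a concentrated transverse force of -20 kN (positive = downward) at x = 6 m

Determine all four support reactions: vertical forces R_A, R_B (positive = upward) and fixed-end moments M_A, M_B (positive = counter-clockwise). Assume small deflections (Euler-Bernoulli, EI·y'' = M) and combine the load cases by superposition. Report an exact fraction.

R_A = -1243/160 kN, M_A = -2309/80 kN·m, R_B = -1957/160 kN, M_B = 2771/80 kN·m

Load 1 — applied couple M₀=10 kN·m at a=36/5 m (b=L-a=24/5):
  R_A = 6M₀ab/L³ = 6·10·(36/5)·(24/5)/12³ = 6/5 kN
  M_A = M₀b(2a-b)/L² = 10·(24/5)·(2·(36/5)-(24/5))/12² = 16/5 kN·m
  R_B = -6M₀ab/L³ = -6·10·(36/5)·(24/5)/12³ = -6/5 kN
  M_B = M₀a(2b-a)/L² = 10·(36/5)·(2·(24/5)-(36/5))/12² = 6/5 kN·m
Load 2 — applied couple M₀=11 kN·m at a=3 m (b=L-a=9):
  R_A = 6M₀ab/L³ = 6·11·3·9/12³ = 33/32 kN
  M_A = M₀b(2a-b)/L² = 11·9·(2·3-9)/12² = -33/16 kN·m
  R_B = -6M₀ab/L³ = -6·11·3·9/12³ = -33/32 kN
  M_B = M₀a(2b-a)/L² = 11·3·(2·9-3)/12² = 55/16 kN·m
Load 3 — point force P=-20 kN at a=6 m (b=L-a=6):
  R_A = Pb²(3a+b)/L³ = (-20)·6²·(3·6+6)/12³ = -10 kN
  M_A = Pab²/L² = (-20)·6·6²/12² = -30 kN·m
  R_B = Pa²(a+3b)/L³ = (-20)·6²·(6+3·6)/12³ = -10 kN
  M_B = -Pa²b/L² = -(-20)·6²·6/12² = 30 kN·m
Superposition: R_A = -1243/160 kN, M_A = -2309/80 kN·m, R_B = -1957/160 kN, M_B = 2771/80 kN·m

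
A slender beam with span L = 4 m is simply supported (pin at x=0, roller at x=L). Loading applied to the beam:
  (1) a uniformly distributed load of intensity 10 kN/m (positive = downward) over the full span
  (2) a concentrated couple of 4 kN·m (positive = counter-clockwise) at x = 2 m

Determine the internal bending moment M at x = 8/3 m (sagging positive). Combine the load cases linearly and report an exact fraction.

Load 1 — uniform load w=10 kN/m over full span:
  M_1 = wx(L-x)/2 = 10·(8/3)·(4-(8/3))/2 = 160/9 kN·m
Load 2 — applied couple M₀=4 kN·m at a=2 m (b=L-a=2):
  M_2 = M₀x/L - M₀  [x>a] = 4·(8/3)/4 - 4 = -4/3 kN·m
Superposition: M = Σ M_i = 148/9 kN·m ≈ 16.444444 kN·m

M(8/3) = 148/9 kN·m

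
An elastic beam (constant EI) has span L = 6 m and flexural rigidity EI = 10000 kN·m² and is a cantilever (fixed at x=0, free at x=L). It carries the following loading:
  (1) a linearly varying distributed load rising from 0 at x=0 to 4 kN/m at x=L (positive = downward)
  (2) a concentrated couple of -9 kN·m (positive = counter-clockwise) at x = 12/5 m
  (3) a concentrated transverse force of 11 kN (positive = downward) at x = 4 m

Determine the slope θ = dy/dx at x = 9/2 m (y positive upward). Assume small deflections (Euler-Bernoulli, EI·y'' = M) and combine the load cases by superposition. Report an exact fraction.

Load 1 — triangular load w₀=4 kN/m (0→w₀ over full span):
  θ_1 = (w₀Lx²/4-w₀L²x/3-w₀x⁴/(24L))/EI = (4·6·(9/2)²/4-4·6²·(9/2)/3-4·(9/2)⁴/(24·6))/10000 = -6777/640000 rad
Load 2 — applied couple M₀=-9 kN·m at a=12/5 m (b=L-a=18/5):
  θ_2 = M₀a/EI  [x>a] = (-9)·(12/5)/10000 = -27/12500 rad
Load 3 — point force P=11 kN at a=4 m (b=L-a=2):
  θ_3 = -Pa²/(2EI)  [x>a] = -11·4²/(2·10000) = -11/1250 rad
Superposition: θ = Σ θ_i = -68957/3200000 rad ≈ -0.021549 rad

θ(9/2) = -68957/3200000 rad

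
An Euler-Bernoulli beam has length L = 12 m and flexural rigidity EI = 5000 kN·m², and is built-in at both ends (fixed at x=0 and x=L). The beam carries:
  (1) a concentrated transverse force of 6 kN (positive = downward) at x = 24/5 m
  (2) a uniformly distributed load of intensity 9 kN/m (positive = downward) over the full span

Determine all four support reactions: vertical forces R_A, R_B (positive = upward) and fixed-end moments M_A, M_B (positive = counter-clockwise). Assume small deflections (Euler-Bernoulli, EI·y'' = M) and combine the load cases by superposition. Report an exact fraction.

Load 1 — point force P=6 kN at a=24/5 m (b=L-a=36/5):
  R_A = Pb²(3a+b)/L³ = 6·(36/5)²·(3·(24/5)+(36/5))/12³ = 486/125 kN
  M_A = Pab²/L² = 6·(24/5)·(36/5)²/12² = 1296/125 kN·m
  R_B = Pa²(a+3b)/L³ = 6·(24/5)²·((24/5)+3·(36/5))/12³ = 264/125 kN
  M_B = -Pa²b/L² = -6·(24/5)²·(36/5)/12² = -864/125 kN·m
Load 2 — uniform load w=9 kN/m over full span:
  R_A = wL/2 = 9·12/2 = 54 kN
  M_A = wL²/12 = 9·12²/12 = 108 kN·m
  R_B = wL/2 = 9·12/2 = 54 kN
  M_B = -wL²/12 = -9·12²/12 = -108 kN·m
Superposition: R_A = 7236/125 kN, M_A = 14796/125 kN·m, R_B = 7014/125 kN, M_B = -14364/125 kN·m

R_A = 7236/125 kN, M_A = 14796/125 kN·m, R_B = 7014/125 kN, M_B = -14364/125 kN·m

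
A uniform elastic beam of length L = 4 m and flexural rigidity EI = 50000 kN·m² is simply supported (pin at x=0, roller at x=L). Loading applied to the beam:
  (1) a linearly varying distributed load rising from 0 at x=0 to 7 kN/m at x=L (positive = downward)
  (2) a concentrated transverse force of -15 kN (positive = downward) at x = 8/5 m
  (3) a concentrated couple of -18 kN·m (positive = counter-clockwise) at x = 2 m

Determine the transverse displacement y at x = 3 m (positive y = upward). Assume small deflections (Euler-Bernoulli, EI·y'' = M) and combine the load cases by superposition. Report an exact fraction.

Load 1 — triangular load w₀=7 kN/m (0→w₀ over full span):
  y_1 = -w₀x(7L⁴-10L²x²+3x⁴)/(360LEI) = -7·3·(7·4⁴-10·4²·3²+3·3⁴)/(360·4·50000) = -833/4800000 m
Load 2 — point force P=-15 kN at a=8/5 m (b=L-a=12/5):
  y_2 = -Pa(L-x)(2Lx-a²-x²)/(6LEI)  [x>a] = -(-15)·(8/5)·(4-3)·(2·4·3-(8/5)²-3²)/(6·4·50000) = 311/1250000 m
Load 3 — applied couple M₀=-18 kN·m at a=2 m (b=L-a=2):
  y_3 = (M₀x³/(6L)-M₀(x-a)²/2+C₁x)/EI  [x>a] with C₁=M₀(3b²-L²)/(6L)=3 = ((-18)·3³/(6·4)-(-18)·(3-2)²/2+3·3)/50000 = -9/200000 m
Superposition: y = Σ y_i = 3631/120000000 m ≈ 0.000030 m

y(3) = 3631/120000000 m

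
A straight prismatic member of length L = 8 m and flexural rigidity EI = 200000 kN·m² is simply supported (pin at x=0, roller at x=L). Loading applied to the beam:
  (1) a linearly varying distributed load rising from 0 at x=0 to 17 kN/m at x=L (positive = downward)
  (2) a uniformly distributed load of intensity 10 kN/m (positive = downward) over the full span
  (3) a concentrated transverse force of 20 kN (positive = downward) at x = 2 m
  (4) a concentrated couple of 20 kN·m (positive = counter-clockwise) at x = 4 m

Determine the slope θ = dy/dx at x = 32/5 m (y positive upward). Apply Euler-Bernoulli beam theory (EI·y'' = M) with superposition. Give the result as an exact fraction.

θ(32/5) = 999883/562500000 rad

Load 1 — triangular load w₀=17 kN/m (0→w₀ over full span):
  θ_1 = -w₀(7L⁴-30L²x²+15x⁴)/(360LEI) = -17·(7·8⁴-30·8²·(32/5)²+15·(32/5)⁴)/(360·8·200000) = 12869/17578125 rad
Load 2 — uniform load w=10 kN/m over full span:
  θ_2 = -w(L³-6Lx²+4x³)/(24EI) = -10·(8³-6·8·(32/5)²+4·(32/5)³)/(24·200000) = 66/78125 rad
Load 3 — point force P=20 kN at a=2 m (b=L-a=6):
  θ_3 = -Pa(2L²-6Lx+3x²+a²)/(6LEI)  [x>a] = -20·2·(2·8²-6·8·(32/5)+3·(32/5)²+2²)/(6·8·200000) = 109/500000 rad
Load 4 — applied couple M₀=20 kN·m at a=4 m (b=L-a=4):
  θ_4 = (M₀x²/(2L)-M₀(x-a)+C₁)/EI  [x>a] with C₁=M₀(3b²-L²)/(6L)=-20/3 = (20·(32/5)²/(2·8)-20·((32/5)-4)+(-20/3))/200000 = -13/750000 rad
Superposition: θ = Σ θ_i = 999883/562500000 rad ≈ 0.001778 rad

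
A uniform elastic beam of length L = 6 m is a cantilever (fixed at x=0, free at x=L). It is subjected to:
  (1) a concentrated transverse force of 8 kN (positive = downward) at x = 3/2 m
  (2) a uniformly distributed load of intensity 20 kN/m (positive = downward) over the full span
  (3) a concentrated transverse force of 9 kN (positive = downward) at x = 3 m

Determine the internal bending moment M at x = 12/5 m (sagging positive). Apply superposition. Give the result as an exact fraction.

M(12/5) = -135 kN·m

Load 1 — point force P=8 kN at a=3/2 m (b=L-a=9/2):
  M_1 = 0  [x>a] = 0 kN·m
Load 2 — uniform load w=20 kN/m over full span:
  M_2 = -w(L-x)²/2 = -20·(6-(12/5))²/2 = -648/5 kN·m
Load 3 — point force P=9 kN at a=3 m (b=L-a=3):
  M_3 = -P(a-x)  [x≤a] = -9·(3-(12/5)) = -27/5 kN·m
Superposition: M = Σ M_i = -135 kN·m ≈ -135.000000 kN·m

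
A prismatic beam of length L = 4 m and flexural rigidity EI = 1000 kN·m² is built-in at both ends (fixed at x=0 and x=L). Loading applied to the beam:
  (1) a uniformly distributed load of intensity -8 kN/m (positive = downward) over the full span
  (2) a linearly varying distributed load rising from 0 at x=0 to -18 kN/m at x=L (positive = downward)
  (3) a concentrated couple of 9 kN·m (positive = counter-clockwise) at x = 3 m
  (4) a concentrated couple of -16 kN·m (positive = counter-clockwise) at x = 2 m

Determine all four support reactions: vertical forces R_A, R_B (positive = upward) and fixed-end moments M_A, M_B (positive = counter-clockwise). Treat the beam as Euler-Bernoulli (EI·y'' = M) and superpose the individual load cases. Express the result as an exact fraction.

R_A = -4843/160 kN, M_A = -5149/240 kN·m, R_B = -6037/160 kN, M_B = 4651/240 kN·m

Load 1 — uniform load w=-8 kN/m over full span:
  R_A = wL/2 = (-8)·4/2 = -16 kN
  M_A = wL²/12 = (-8)·4²/12 = -32/3 kN·m
  R_B = wL/2 = (-8)·4/2 = -16 kN
  M_B = -wL²/12 = -(-8)·4²/12 = 32/3 kN·m
Load 2 — triangular load w₀=-18 kN/m (0→w₀ over full span):
  R_A = 3w₀L/20 = 3·(-18)·4/20 = -54/5 kN
  M_A = w₀L²/30 = (-18)·4²/30 = -48/5 kN·m
  R_B = 7w₀L/20 = 7·(-18)·4/20 = -126/5 kN
  M_B = -w₀L²/20 = -(-18)·4²/20 = 72/5 kN·m
Load 3 — applied couple M₀=9 kN·m at a=3 m (b=L-a=1):
  R_A = 6M₀ab/L³ = 6·9·3·1/4³ = 81/32 kN
  M_A = M₀b(2a-b)/L² = 9·1·(2·3-1)/4² = 45/16 kN·m
  R_B = -6M₀ab/L³ = -6·9·3·1/4³ = -81/32 kN
  M_B = M₀a(2b-a)/L² = 9·3·(2·1-3)/4² = -27/16 kN·m
Load 4 — applied couple M₀=-16 kN·m at a=2 m (b=L-a=2):
  R_A = 6M₀ab/L³ = 6·(-16)·2·2/4³ = -6 kN
  M_A = M₀b(2a-b)/L² = (-16)·2·(2·2-2)/4² = -4 kN·m
  R_B = -6M₀ab/L³ = -6·(-16)·2·2/4³ = 6 kN
  M_B = M₀a(2b-a)/L² = (-16)·2·(2·2-2)/4² = -4 kN·m
Superposition: R_A = -4843/160 kN, M_A = -5149/240 kN·m, R_B = -6037/160 kN, M_B = 4651/240 kN·m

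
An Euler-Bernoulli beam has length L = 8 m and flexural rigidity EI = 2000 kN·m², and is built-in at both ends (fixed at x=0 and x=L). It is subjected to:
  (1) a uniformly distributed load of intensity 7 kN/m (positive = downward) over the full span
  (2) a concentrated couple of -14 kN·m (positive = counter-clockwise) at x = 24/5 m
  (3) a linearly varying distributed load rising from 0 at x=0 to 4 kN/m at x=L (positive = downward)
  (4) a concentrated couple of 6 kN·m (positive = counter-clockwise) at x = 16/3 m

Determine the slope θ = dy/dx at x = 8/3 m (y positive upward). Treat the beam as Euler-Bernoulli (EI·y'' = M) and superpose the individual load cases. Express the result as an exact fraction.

θ(8/3) = -10501/759375 rad

Load 1 — uniform load w=7 kN/m over full span:
  θ_1 = -wx(L-x)(L-2x)/(12EI) = -7·(8/3)·(8-(8/3))·(8-2·(8/3))/(12·2000) = -112/10125 rad
Load 2 — applied couple M₀=-14 kN·m at a=24/5 m (b=L-a=16/5):
  θ_2 = (R_Ax²/2 - M_Ax)/EI  [x≤a] with R_A=-63/25, M_A=-112/25 = ((-63/25)·(8/3)²/2 - (-112/25)·(8/3))/2000 = 14/9375 rad
Load 3 — triangular load w₀=4 kN/m (0→w₀ over full span):
  θ_3 = -w₀(2x(L-x)(L-2x)(x+2L)+x²(L-x)²)/(120LEI) = -4·(2·(8/3)·(8-(8/3))·(8-2·(8/3))·((8/3)+2·8)+(8/3)²·(8-(8/3))²)/(120·8·2000) = -512/151875 rad
Load 4 — applied couple M₀=6 kN·m at a=16/3 m (b=L-a=8/3):
  θ_4 = (R_Ax²/2 - M_Ax)/EI  [x≤a] with R_A=1, M_A=2 = (1·(8/3)²/2 - 2·(8/3))/2000 = -1/1125 rad
Superposition: θ = Σ θ_i = -10501/759375 rad ≈ -0.013828 rad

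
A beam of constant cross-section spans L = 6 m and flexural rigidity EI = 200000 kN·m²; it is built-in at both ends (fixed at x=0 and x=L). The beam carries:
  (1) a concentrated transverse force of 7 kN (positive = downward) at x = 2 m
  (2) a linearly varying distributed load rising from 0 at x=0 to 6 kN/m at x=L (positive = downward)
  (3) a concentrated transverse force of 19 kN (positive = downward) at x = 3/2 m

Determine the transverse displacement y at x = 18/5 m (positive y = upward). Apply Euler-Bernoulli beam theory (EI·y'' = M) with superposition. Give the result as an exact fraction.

Load 1 — point force P=7 kN at a=2 m (b=L-a=4):
  y_1 = -Pa²(L-x)²(3bL-(3b+a)(L-x))/(6L³EI)  [x>a] = -7·2²·(6-(18/5))²·(3·4·6-(3·4+2)·(6-(18/5)))/(6·6³·200000) = -28/1171875 m
Load 2 — triangular load w₀=6 kN/m (0→w₀ over full span):
  y_2 = -w₀x²(L-x)²(x+2L)/(120LEI) = -6·(18/5)²·(6-(18/5))²·((18/5)+2·6)/(120·6·200000) = -9477/195312500 m
Load 3 — point force P=19 kN at a=3/2 m (b=L-a=9/2):
  y_3 = -Pa²(L-x)²(3bL-(3b+a)(L-x))/(6L³EI)  [x>a] = -19·(3/2)²·(6-(18/5))²·(3·(9/2)·6-(3·(9/2)+(3/2))·(6-(18/5)))/(6·6³·200000) = -171/4000000 m
Superposition: y = Σ y_i = -4318709/37500000000 m ≈ -0.000115 m

y(18/5) = -4318709/37500000000 m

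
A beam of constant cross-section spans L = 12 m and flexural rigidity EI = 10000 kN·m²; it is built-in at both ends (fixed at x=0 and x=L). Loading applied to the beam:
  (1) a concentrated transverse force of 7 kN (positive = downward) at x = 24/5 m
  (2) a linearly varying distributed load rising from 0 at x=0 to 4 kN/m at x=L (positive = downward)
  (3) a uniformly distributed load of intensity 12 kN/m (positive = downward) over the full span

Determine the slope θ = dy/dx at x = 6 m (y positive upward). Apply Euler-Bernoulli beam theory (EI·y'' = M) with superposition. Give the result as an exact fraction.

Load 1 — point force P=7 kN at a=24/5 m (b=L-a=36/5):
  θ_1 = Pa²(L-x)(2bL-(3b+a)(L-x))/(2L³EI)  [x>a] = 7·(24/5)²·(12-6)·(2·(36/5)·12-(3·(36/5)+(24/5))·(12-6))/(2·12³·10000) = 63/156250 rad
Load 2 — triangular load w₀=4 kN/m (0→w₀ over full span):
  θ_2 = -w₀(2x(L-x)(L-2x)(x+2L)+x²(L-x)²)/(120LEI) = -4·(2·6·(12-6)·(12-2·6)·(6+2·12)+6²·(12-6)²)/(120·12·10000) = -9/25000 rad
Load 3 — uniform load w=12 kN/m over full span:
  θ_3 = -wx(L-x)(L-2x)/(12EI) = -12·6·(12-6)·(12-2·6)/(12·10000) = 0 rad
Superposition: θ = Σ θ_i = 27/625000 rad ≈ 0.000043 rad

θ(6) = 27/625000 rad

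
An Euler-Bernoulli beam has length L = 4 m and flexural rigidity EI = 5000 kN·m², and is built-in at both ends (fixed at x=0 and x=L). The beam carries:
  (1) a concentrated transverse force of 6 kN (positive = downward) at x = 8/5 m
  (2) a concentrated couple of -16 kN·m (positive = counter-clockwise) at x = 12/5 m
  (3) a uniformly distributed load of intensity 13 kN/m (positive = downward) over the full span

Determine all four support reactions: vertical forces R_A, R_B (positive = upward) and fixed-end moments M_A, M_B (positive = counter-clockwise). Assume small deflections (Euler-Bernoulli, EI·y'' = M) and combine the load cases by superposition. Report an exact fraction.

R_A = 3016/125 kN, M_A = 5876/375 kN·m, R_B = 4234/125 kN, M_B = -8084/375 kN·m

Load 1 — point force P=6 kN at a=8/5 m (b=L-a=12/5):
  R_A = Pb²(3a+b)/L³ = 6·(12/5)²·(3·(8/5)+(12/5))/4³ = 486/125 kN
  M_A = Pab²/L² = 6·(8/5)·(12/5)²/4² = 432/125 kN·m
  R_B = Pa²(a+3b)/L³ = 6·(8/5)²·((8/5)+3·(12/5))/4³ = 264/125 kN
  M_B = -Pa²b/L² = -6·(8/5)²·(12/5)/4² = -288/125 kN·m
Load 2 — applied couple M₀=-16 kN·m at a=12/5 m (b=L-a=8/5):
  R_A = 6M₀ab/L³ = 6·(-16)·(12/5)·(8/5)/4³ = -144/25 kN
  M_A = M₀b(2a-b)/L² = (-16)·(8/5)·(2·(12/5)-(8/5))/4² = -128/25 kN·m
  R_B = -6M₀ab/L³ = -6·(-16)·(12/5)·(8/5)/4³ = 144/25 kN
  M_B = M₀a(2b-a)/L² = (-16)·(12/5)·(2·(8/5)-(12/5))/4² = -48/25 kN·m
Load 3 — uniform load w=13 kN/m over full span:
  R_A = wL/2 = 13·4/2 = 26 kN
  M_A = wL²/12 = 13·4²/12 = 52/3 kN·m
  R_B = wL/2 = 13·4/2 = 26 kN
  M_B = -wL²/12 = -13·4²/12 = -52/3 kN·m
Superposition: R_A = 3016/125 kN, M_A = 5876/375 kN·m, R_B = 4234/125 kN, M_B = -8084/375 kN·m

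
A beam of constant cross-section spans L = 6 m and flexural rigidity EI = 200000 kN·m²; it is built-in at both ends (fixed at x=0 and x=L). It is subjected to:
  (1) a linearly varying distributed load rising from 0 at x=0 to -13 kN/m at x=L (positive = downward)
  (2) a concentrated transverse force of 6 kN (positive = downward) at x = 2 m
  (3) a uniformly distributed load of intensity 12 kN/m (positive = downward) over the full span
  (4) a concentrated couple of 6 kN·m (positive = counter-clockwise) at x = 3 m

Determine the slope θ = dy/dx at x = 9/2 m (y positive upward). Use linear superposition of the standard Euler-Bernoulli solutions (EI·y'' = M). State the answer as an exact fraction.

Load 1 — triangular load w₀=-13 kN/m (0→w₀ over full span):
  θ_1 = -w₀(2x(L-x)(L-2x)(x+2L)+x²(L-x)²)/(120LEI) = -(-13)·(2·(9/2)·(6-(9/2))·(6-2·(9/2))·((9/2)+2·6)+(9/2)²·(6-(9/2))²)/(120·6·200000) = -14391/256000000 rad
Load 2 — point force P=6 kN at a=2 m (b=L-a=4):
  θ_2 = Pa²(L-x)(2bL-(3b+a)(L-x))/(2L³EI)  [x>a] = 6·2²·(6-(9/2))·(2·4·6-(3·4+2)·(6-(9/2)))/(2·6³·200000) = 9/800000 rad
Load 3 — uniform load w=12 kN/m over full span:
  θ_3 = -wx(L-x)(L-2x)/(12EI) = -12·(9/2)·(6-(9/2))·(6-2·(9/2))/(12·200000) = 81/800000 rad
Load 4 — applied couple M₀=6 kN·m at a=3 m (b=L-a=3):
  θ_4 = (R_Ax²/2 - M_Ax - M₀(x-a))/EI  [x>a] with R_A=3/2, M_A=3/2 = ((3/2)·(9/2)²/2 - (3/2)·(9/2) - 6·((9/2)-3))/200000 = -9/3200000 rad
Superposition: θ = Σ θ_i = 13689/256000000 rad ≈ 0.000053 rad

θ(9/2) = 13689/256000000 rad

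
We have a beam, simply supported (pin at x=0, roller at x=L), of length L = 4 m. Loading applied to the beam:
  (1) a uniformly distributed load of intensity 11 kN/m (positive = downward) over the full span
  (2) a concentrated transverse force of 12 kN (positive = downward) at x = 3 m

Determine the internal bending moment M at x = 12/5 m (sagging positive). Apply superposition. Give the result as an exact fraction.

M(12/5) = 708/25 kN·m

Load 1 — uniform load w=11 kN/m over full span:
  M_1 = wx(L-x)/2 = 11·(12/5)·(4-(12/5))/2 = 528/25 kN·m
Load 2 — point force P=12 kN at a=3 m (b=L-a=1):
  M_2 = Pbx/L  [x≤a] = 12·1·(12/5)/4 = 36/5 kN·m
Superposition: M = Σ M_i = 708/25 kN·m ≈ 28.320000 kN·m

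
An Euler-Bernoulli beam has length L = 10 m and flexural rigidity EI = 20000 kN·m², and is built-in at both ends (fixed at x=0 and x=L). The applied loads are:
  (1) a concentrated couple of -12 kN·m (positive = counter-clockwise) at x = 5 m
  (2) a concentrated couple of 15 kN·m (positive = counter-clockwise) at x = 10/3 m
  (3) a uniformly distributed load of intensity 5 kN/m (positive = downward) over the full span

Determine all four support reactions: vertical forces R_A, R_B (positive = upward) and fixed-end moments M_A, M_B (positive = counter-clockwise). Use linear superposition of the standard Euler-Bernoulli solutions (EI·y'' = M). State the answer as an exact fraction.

Load 1 — applied couple M₀=-12 kN·m at a=5 m (b=L-a=5):
  R_A = 6M₀ab/L³ = 6·(-12)·5·5/10³ = -9/5 kN
  M_A = M₀b(2a-b)/L² = (-12)·5·(2·5-5)/10² = -3 kN·m
  R_B = -6M₀ab/L³ = -6·(-12)·5·5/10³ = 9/5 kN
  M_B = M₀a(2b-a)/L² = (-12)·5·(2·5-5)/10² = -3 kN·m
Load 2 — applied couple M₀=15 kN·m at a=10/3 m (b=L-a=20/3):
  R_A = 6M₀ab/L³ = 6·15·(10/3)·(20/3)/10³ = 2 kN
  M_A = M₀b(2a-b)/L² = 15·(20/3)·(2·(10/3)-(20/3))/10² = 0 kN·m
  R_B = -6M₀ab/L³ = -6·15·(10/3)·(20/3)/10³ = -2 kN
  M_B = M₀a(2b-a)/L² = 15·(10/3)·(2·(20/3)-(10/3))/10² = 5 kN·m
Load 3 — uniform load w=5 kN/m over full span:
  R_A = wL/2 = 5·10/2 = 25 kN
  M_A = wL²/12 = 5·10²/12 = 125/3 kN·m
  R_B = wL/2 = 5·10/2 = 25 kN
  M_B = -wL²/12 = -5·10²/12 = -125/3 kN·m
Superposition: R_A = 126/5 kN, M_A = 116/3 kN·m, R_B = 124/5 kN, M_B = -119/3 kN·m

R_A = 126/5 kN, M_A = 116/3 kN·m, R_B = 124/5 kN, M_B = -119/3 kN·m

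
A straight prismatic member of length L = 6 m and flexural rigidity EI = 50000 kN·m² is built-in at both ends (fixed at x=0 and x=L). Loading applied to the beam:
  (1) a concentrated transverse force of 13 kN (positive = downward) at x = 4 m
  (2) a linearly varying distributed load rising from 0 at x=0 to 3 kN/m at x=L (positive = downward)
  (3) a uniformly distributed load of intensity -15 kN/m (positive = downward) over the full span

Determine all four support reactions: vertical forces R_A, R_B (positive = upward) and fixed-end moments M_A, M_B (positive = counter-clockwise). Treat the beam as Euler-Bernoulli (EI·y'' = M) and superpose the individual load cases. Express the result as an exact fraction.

R_A = -10511/270 kN, M_A = -1603/45 kN·m, R_B = -7849/270 kN, M_B = 1262/45 kN·m

Load 1 — point force P=13 kN at a=4 m (b=L-a=2):
  R_A = Pb²(3a+b)/L³ = 13·2²·(3·4+2)/6³ = 91/27 kN
  M_A = Pab²/L² = 13·4·2²/6² = 52/9 kN·m
  R_B = Pa²(a+3b)/L³ = 13·4²·(4+3·2)/6³ = 260/27 kN
  M_B = -Pa²b/L² = -13·4²·2/6² = -104/9 kN·m
Load 2 — triangular load w₀=3 kN/m (0→w₀ over full span):
  R_A = 3w₀L/20 = 3·3·6/20 = 27/10 kN
  M_A = w₀L²/30 = 3·6²/30 = 18/5 kN·m
  R_B = 7w₀L/20 = 7·3·6/20 = 63/10 kN
  M_B = -w₀L²/20 = -3·6²/20 = -27/5 kN·m
Load 3 — uniform load w=-15 kN/m over full span:
  R_A = wL/2 = (-15)·6/2 = -45 kN
  M_A = wL²/12 = (-15)·6²/12 = -45 kN·m
  R_B = wL/2 = (-15)·6/2 = -45 kN
  M_B = -wL²/12 = -(-15)·6²/12 = 45 kN·m
Superposition: R_A = -10511/270 kN, M_A = -1603/45 kN·m, R_B = -7849/270 kN, M_B = 1262/45 kN·m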